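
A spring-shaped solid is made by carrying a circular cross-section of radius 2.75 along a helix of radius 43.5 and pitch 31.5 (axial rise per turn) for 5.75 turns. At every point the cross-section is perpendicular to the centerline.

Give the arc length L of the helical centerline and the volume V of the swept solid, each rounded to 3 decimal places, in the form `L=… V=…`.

2πR = 2π·43.5 = 273.318561
per-turn = √(273.318561² + 31.5²) = √(74703.0357 + 992.25) = √75695.2857 = 275.127763
L = 5.75 × 275.127763 = 1581.984635
V = π·2.75² × L = 23.758294 × 1581.984635 = 37585.256751

L=1581.985 V=37585.257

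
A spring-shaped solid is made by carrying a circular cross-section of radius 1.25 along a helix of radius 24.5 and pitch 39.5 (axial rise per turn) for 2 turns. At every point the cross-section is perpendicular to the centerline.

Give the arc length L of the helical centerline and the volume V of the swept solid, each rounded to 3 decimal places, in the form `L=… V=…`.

2πR = 2π·24.5 = 153.938040
per-turn = √(153.938040² + 39.5²) = √(23696.9202 + 1560.25) = √25257.1702 = 158.925046
L = 2 × 158.925046 = 317.850092
V = π·1.25² × L = 4.908739 × 317.850092 = 1560.242988

L=317.850 V=1560.243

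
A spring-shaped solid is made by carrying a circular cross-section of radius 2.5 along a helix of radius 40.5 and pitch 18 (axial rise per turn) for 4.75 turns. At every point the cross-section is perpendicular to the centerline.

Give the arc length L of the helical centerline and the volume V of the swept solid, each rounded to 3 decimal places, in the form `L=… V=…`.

L=1211.748 V=23792.615

2πR = 2π·40.5 = 254.469005
per-turn = √(254.469005² + 18²) = √(64754.4745 + 324) = √65078.4745 = 255.104830
L = 4.75 × 255.104830 = 1211.747944
V = π·2.5² × L = 19.634954 × 1211.747944 = 23792.615248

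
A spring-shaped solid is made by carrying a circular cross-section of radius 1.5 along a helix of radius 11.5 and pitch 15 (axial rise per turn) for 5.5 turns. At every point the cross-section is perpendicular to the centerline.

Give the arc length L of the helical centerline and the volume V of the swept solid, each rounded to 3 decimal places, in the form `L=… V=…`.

2πR = 2π·11.5 = 72.256631
per-turn = √(72.256631² + 15²) = √(5221.0207 + 225) = √5446.0207 = 73.797159
L = 5.5 × 73.797159 = 405.884376
V = π·1.5² × L = 7.068583 × 405.884376 = 2869.027594

L=405.884 V=2869.028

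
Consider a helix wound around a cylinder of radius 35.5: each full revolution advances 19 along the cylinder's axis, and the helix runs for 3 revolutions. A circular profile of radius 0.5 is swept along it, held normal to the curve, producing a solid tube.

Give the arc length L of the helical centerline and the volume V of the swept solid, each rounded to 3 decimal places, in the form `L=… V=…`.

L=671.583 V=527.460

2πR = 2π·35.5 = 223.053078
per-turn = √(223.053078² + 19²) = √(49752.6758 + 361) = √50113.6758 = 223.860840
L = 3 × 223.860840 = 671.582521
V = π·0.5² × L = 0.785398 × 671.582521 = 527.459678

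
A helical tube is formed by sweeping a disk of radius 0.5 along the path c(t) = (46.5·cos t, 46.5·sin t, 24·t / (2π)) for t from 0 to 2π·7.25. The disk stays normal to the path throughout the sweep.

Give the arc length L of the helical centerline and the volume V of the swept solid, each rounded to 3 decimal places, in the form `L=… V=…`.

2πR = 2π·46.5 = 292.168117
per-turn = √(292.168117² + 24²) = √(85362.2085 + 576) = √85938.2085 = 293.152193
L = 7.25 × 293.152193 = 2125.353402
V = π·0.5² × L = 0.785398 × 2125.353402 = 1669.248658

L=2125.353 V=1669.249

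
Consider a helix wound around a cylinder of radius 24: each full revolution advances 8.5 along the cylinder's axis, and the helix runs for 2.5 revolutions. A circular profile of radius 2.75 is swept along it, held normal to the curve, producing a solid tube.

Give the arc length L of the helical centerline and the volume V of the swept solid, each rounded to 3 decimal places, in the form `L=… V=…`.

L=377.590 V=8970.884

2πR = 2π·24 = 150.796447
per-turn = √(150.796447² + 8.5²) = √(22739.5685 + 72.25) = √22811.8185 = 151.035819
L = 2.5 × 151.035819 = 377.589547
V = π·2.75² × L = 23.758294 × 377.589547 = 8970.883632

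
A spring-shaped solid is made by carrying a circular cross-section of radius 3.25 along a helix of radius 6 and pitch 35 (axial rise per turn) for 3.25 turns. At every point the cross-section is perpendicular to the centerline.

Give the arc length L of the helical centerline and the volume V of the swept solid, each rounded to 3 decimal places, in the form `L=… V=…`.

L=167.185 V=5547.703

2πR = 2π·6 = 37.699112
per-turn = √(37.699112² + 35²) = √(1421.2230 + 1225) = √2646.2230 = 51.441452
L = 3.25 × 51.441452 = 167.184721
V = π·3.25² × L = 33.183072 × 167.184721 = 5547.702688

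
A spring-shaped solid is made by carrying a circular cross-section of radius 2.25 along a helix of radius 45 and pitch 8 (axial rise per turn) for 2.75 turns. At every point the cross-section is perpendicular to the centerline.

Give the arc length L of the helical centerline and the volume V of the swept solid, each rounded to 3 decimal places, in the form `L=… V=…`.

2πR = 2π·45 = 282.743339
per-turn = √(282.743339² + 8²) = √(79943.7956 + 64) = √80007.7956 = 282.856493
L = 2.75 × 282.856493 = 777.855356
V = π·2.25² × L = 15.904313 × 777.855356 = 12371.254899

L=777.855 V=12371.255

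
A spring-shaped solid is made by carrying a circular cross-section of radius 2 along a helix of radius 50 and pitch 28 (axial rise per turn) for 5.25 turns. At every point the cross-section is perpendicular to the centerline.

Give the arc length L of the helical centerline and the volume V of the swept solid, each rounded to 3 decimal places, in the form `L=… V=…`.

L=1655.874 V=20808.326

2πR = 2π·50 = 314.159265
per-turn = √(314.159265² + 28²) = √(98696.0440 + 784) = √99480.0440 = 315.404572
L = 5.25 × 315.404572 = 1655.874003
V = π·2² × L = 12.566371 × 1655.874003 = 20808.326409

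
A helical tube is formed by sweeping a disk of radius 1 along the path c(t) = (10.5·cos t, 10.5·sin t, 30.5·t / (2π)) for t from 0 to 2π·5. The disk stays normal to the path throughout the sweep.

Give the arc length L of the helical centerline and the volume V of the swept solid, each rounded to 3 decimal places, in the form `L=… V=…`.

L=363.412 V=1141.694

2πR = 2π·10.5 = 65.973446
per-turn = √(65.973446² + 30.5²) = √(4352.4955 + 930.25) = √5282.7455 = 72.682498
L = 5 × 72.682498 = 363.412491
V = π·1² × L = 3.141593 × 363.412491 = 1141.694012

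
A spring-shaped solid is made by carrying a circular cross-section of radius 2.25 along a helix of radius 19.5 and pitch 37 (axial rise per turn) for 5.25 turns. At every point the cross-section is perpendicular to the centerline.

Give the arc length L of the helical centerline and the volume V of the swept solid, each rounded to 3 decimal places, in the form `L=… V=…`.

2πR = 2π·19.5 = 122.522113
per-turn = √(122.522113² + 37²) = √(15011.6683 + 1369) = √16380.6683 = 127.986985
L = 5.25 × 127.986985 = 671.931671
V = π·2.25² × L = 15.904313 × 671.931671 = 10686.611474

L=671.932 V=10686.611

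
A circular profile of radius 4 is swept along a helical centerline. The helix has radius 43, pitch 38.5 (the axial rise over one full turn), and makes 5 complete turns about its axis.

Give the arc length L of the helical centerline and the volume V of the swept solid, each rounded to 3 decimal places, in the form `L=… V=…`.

2πR = 2π·43 = 270.176968
per-turn = √(270.176968² + 38.5²) = √(72995.5942 + 1482.25) = √74477.8442 = 272.906292
L = 5 × 272.906292 = 1364.531459
V = π·4² × L = 50.265482 × 1364.531459 = 68588.832136

L=1364.531 V=68588.832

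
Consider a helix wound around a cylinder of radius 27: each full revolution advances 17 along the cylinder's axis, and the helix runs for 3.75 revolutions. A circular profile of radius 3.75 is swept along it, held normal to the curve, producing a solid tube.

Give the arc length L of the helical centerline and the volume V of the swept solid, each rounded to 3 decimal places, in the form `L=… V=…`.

L=639.359 V=28246.001

2πR = 2π·27 = 169.646003
per-turn = √(169.646003² + 17²) = √(28779.7664 + 289) = √29068.7664 = 170.495649
L = 3.75 × 170.495649 = 639.358685
V = π·3.75² × L = 44.178647 × 639.358685 = 28246.001450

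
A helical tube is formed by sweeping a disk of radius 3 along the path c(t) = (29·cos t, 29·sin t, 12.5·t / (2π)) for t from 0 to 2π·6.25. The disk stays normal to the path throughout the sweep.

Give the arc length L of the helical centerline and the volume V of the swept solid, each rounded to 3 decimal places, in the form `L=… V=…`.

2πR = 2π·29 = 182.212374
per-turn = √(182.212374² + 12.5²) = √(33201.3492 + 156.25) = √33357.5992 = 182.640629
L = 6.25 × 182.640629 = 1141.503929
V = π·3² × L = 28.274334 × 1141.503929 = 32275.263205

L=1141.504 V=32275.263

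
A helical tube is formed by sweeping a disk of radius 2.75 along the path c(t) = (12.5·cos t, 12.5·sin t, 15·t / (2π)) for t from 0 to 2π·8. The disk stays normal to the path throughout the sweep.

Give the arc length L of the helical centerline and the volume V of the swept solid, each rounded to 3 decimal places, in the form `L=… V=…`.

L=639.675 V=15197.588

2πR = 2π·12.5 = 78.539816
per-turn = √(78.539816² + 15²) = √(6168.5028 + 225) = √6393.5028 = 79.959382
L = 8 × 79.959382 = 639.675055
V = π·2.75² × L = 23.758294 × 639.675055 = 15197.588305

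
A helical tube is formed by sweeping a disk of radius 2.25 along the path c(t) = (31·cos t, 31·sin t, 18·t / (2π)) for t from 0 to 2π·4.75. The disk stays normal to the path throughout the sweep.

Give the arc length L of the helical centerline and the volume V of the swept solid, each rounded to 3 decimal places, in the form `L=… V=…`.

2πR = 2π·31 = 194.778745
per-turn = √(194.778745² + 18²) = √(37938.7593 + 324) = √38262.7593 = 195.608689
L = 4.75 × 195.608689 = 929.141274
V = π·2.25² × L = 15.904313 × 929.141274 = 14777.353466

L=929.141 V=14777.353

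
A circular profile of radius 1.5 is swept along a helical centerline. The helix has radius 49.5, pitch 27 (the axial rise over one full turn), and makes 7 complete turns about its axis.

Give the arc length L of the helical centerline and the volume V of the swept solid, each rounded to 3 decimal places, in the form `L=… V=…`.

2πR = 2π·49.5 = 311.017673
per-turn = √(311.017673² + 27²) = √(96731.9927 + 729) = √97460.9927 = 312.187432
L = 7 × 312.187432 = 2185.312024
V = π·1.5² × L = 7.068583 × 2185.312024 = 15447.060454

L=2185.312 V=15447.060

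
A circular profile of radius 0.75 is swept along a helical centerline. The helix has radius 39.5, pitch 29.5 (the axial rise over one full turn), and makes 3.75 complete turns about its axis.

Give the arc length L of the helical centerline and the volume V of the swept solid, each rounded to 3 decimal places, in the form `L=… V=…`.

L=937.248 V=1656.255

2πR = 2π·39.5 = 248.185820
per-turn = √(248.185820² + 29.5²) = √(61596.2011 + 870.25) = √62466.4511 = 249.932893
L = 3.75 × 249.932893 = 937.248349
V = π·0.75² × L = 1.767146 × 937.248349 = 1656.254547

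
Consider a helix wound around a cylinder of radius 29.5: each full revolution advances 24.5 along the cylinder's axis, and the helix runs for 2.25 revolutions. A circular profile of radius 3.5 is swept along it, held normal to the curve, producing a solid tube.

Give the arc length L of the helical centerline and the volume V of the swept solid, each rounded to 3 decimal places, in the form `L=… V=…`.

2πR = 2π·29.5 = 185.353967
per-turn = √(185.353967² + 24.5²) = √(34356.0929 + 600.25) = √34956.3429 = 186.966154
L = 2.25 × 186.966154 = 420.673848
V = π·3.5² × L = 38.484510 × 420.673848 = 16189.426896

L=420.674 V=16189.427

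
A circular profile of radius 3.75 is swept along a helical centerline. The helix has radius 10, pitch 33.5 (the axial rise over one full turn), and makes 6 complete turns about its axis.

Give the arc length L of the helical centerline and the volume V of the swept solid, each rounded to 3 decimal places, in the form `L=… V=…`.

L=427.227 V=18874.331

2πR = 2π·10 = 62.831853
per-turn = √(62.831853² + 33.5²) = √(3947.8418 + 1122.25) = √5070.0918 = 71.204577
L = 6 × 71.204577 = 427.227461
V = π·3.75² × L = 44.178647 × 427.227461 = 18874.331053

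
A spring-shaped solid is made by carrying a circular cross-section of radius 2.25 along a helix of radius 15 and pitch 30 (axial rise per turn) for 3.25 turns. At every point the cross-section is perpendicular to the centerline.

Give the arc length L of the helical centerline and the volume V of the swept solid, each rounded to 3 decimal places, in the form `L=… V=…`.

2πR = 2π·15 = 94.247780
per-turn = √(94.247780² + 30²) = √(8882.6440 + 900) = √9782.6440 = 98.907249
L = 3.25 × 98.907249 = 321.448560
V = π·2.25² × L = 15.904313 × 321.448560 = 5112.418453

L=321.449 V=5112.418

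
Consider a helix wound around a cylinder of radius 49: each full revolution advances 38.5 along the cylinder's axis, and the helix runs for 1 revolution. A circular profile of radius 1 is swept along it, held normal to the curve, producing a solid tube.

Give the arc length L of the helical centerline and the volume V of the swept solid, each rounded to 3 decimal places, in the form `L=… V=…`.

L=310.274 V=974.754

2πR = 2π·49 = 307.876080
per-turn = √(307.876080² + 38.5²) = √(94787.6807 + 1482.25) = √96269.9307 = 310.273961
L = 1 × 310.273961 = 310.273961
V = π·1² × L = 3.141593 × 310.273961 = 974.754395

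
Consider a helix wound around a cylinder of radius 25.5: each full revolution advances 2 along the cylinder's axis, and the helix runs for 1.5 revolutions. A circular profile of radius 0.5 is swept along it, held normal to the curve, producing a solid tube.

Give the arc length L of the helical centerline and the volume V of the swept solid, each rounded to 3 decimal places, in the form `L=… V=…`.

L=240.351 V=188.771

2πR = 2π·25.5 = 160.221225
per-turn = √(160.221225² + 2²) = √(25670.8410 + 4) = √25674.8410 = 160.233708
L = 1.5 × 160.233708 = 240.350561
V = π·0.5² × L = 0.785398 × 240.350561 = 188.770889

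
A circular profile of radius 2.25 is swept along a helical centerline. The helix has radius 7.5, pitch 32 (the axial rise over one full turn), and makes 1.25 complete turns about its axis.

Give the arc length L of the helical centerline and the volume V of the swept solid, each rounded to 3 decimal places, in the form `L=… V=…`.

L=71.202 V=1132.425

2πR = 2π·7.5 = 47.123890
per-turn = √(47.123890² + 32²) = √(2220.6610 + 1024) = √3244.6610 = 56.961926
L = 1.25 × 56.961926 = 71.202407
V = π·2.25² × L = 15.904313 × 71.202407 = 1132.425358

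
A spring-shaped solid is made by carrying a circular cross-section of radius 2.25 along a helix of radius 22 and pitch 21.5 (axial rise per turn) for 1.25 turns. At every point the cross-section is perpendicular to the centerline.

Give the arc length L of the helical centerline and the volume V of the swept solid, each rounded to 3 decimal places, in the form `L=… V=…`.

2πR = 2π·22 = 138.230077
per-turn = √(138.230077² + 21.5²) = √(19107.5541 + 462.25) = √19569.8041 = 139.892116
L = 1.25 × 139.892116 = 174.865145
V = π·2.25² × L = 15.904313 × 174.865145 = 2781.109966

L=174.865 V=2781.110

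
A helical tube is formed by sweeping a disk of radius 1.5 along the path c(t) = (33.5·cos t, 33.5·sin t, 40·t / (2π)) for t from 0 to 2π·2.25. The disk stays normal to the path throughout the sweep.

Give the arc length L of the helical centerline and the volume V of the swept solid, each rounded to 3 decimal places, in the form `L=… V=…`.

2πR = 2π·33.5 = 210.486708
per-turn = √(210.486708² + 40²) = √(44304.6542 + 1600) = √45904.6542 = 214.253714
L = 2.25 × 214.253714 = 482.070858
V = π·1.5² × L = 7.068583 × 482.070858 = 3407.558095

L=482.071 V=3407.558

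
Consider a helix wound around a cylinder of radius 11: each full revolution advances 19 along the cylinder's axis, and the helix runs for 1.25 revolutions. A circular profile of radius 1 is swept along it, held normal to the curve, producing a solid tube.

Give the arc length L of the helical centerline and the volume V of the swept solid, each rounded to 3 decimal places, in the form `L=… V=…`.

L=89.599 V=281.483

2πR = 2π·11 = 69.115038
per-turn = √(69.115038² + 19²) = √(4776.8885 + 361) = √5137.8885 = 71.679066
L = 1.25 × 71.679066 = 89.598833
V = π·1² × L = 3.141593 × 89.598833 = 281.483035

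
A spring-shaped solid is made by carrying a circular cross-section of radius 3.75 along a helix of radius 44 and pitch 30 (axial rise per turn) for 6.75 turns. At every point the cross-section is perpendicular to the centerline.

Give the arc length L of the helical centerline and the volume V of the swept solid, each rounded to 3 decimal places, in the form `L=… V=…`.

L=1877.061 V=82926.015

2πR = 2π·44 = 276.460154
per-turn = √(276.460154² + 30²) = √(76430.2165 + 900) = √77330.2165 = 278.083111
L = 6.75 × 278.083111 = 1877.060998
V = π·3.75² × L = 44.178647 × 1877.060998 = 82926.014628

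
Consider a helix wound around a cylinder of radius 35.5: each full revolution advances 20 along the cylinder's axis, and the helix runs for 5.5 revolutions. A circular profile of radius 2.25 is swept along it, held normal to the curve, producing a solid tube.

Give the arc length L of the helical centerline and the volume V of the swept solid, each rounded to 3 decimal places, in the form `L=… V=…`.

L=1231.714 V=19589.559

2πR = 2π·35.5 = 223.053078
per-turn = √(223.053078² + 20²) = √(49752.6758 + 400) = √50152.6758 = 223.947931
L = 5.5 × 223.947931 = 1231.713620
V = π·2.25² × L = 15.904313 × 1231.713620 = 19589.558709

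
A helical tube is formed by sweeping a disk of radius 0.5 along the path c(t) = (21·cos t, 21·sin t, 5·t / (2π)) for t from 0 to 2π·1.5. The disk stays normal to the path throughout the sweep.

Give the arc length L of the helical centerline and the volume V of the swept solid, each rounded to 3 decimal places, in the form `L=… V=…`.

2πR = 2π·21 = 131.946891
per-turn = √(131.946891² + 5²) = √(17409.9822 + 25) = √17434.9822 = 132.041593
L = 1.5 × 132.041593 = 198.062389
V = π·0.5² × L = 0.785398 × 198.062389 = 155.557836

L=198.062 V=155.558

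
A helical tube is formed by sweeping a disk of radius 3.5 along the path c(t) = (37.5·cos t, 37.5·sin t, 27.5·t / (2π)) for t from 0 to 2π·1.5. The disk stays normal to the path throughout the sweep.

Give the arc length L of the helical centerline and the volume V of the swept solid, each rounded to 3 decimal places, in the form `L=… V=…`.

2πR = 2π·37.5 = 235.619449
per-turn = √(235.619449² + 27.5²) = √(55516.5248 + 756.25) = √56272.7748 = 237.218833
L = 1.5 × 237.218833 = 355.828250
V = π·3.5² × L = 38.484510 × 355.828250 = 13693.875832

L=355.828 V=13693.876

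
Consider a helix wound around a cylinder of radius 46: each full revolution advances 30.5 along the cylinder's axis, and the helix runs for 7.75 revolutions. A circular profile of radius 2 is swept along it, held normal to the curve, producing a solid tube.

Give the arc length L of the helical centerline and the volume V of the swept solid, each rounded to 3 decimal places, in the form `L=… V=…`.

2πR = 2π·46 = 289.026524
per-turn = √(289.026524² + 30.5²) = √(83536.3317 + 930.25) = √84466.5817 = 290.631350
L = 7.75 × 290.631350 = 2252.392963
V = π·2² × L = 12.566371 × 2252.392963 = 28304.404744

L=2252.393 V=28304.405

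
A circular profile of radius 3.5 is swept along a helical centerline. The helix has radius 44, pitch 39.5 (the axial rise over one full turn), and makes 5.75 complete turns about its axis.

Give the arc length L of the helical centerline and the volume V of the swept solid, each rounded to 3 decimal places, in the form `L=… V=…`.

L=1605.789 V=61798.021

2πR = 2π·44 = 276.460154
per-turn = √(276.460154² + 39.5²) = √(76430.2165 + 1560.25) = √77990.4665 = 279.267733
L = 5.75 × 279.267733 = 1605.789463
V = π·3.5² × L = 38.484510 × 1605.789463 = 61798.020640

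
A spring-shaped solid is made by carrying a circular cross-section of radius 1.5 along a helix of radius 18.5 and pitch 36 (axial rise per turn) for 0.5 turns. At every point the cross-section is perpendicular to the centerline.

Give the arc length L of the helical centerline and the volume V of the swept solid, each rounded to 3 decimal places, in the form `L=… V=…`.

L=60.843 V=430.074

2πR = 2π·18.5 = 116.238928
per-turn = √(116.238928² + 36²) = √(13511.4884 + 1296) = √14807.4884 = 121.686024
L = 0.5 × 121.686024 = 60.843012
V = π·1.5² × L = 7.068583 × 60.843012 = 430.073909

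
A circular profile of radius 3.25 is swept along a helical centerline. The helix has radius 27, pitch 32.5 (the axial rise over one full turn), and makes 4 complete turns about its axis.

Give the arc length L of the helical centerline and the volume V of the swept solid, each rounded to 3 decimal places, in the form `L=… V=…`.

L=690.924 V=22926.988

2πR = 2π·27 = 169.646003
per-turn = √(169.646003² + 32.5²) = √(28779.7664 + 1056.25) = √29836.0164 = 172.731052
L = 4 × 172.731052 = 690.924209
V = π·3.25² × L = 33.183072 × 690.924209 = 22926.988061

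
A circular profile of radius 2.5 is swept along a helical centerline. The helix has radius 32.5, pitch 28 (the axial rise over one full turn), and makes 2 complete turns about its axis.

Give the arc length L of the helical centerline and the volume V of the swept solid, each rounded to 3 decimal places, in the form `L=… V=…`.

2πR = 2π·32.5 = 204.203522
per-turn = √(204.203522² + 28²) = √(41699.0786 + 784) = √42483.0786 = 206.114237
L = 2 × 206.114237 = 412.228474
V = π·2.5² × L = 19.634954 × 412.228474 = 8094.087150

L=412.228 V=8094.087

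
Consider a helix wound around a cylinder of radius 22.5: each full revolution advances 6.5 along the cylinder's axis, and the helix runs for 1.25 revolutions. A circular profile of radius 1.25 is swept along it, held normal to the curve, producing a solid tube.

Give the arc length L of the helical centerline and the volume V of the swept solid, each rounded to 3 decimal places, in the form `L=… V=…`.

L=176.901 V=868.362

2πR = 2π·22.5 = 141.371669
per-turn = √(141.371669² + 6.5²) = √(19985.9489 + 42.25) = √20028.1989 = 141.521019
L = 1.25 × 141.521019 = 176.901274
V = π·1.25² × L = 4.908739 × 176.901274 = 868.362099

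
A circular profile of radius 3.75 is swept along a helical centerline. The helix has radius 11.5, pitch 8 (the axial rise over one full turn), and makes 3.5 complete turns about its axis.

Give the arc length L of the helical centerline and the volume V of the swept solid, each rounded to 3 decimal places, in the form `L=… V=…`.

L=254.444 V=11240.970

2πR = 2π·11.5 = 72.256631
per-turn = √(72.256631² + 8²) = √(5221.0207 + 64) = √5285.0207 = 72.698148
L = 3.5 × 72.698148 = 254.443518
V = π·3.75² × L = 44.178647 × 254.443518 = 11240.970290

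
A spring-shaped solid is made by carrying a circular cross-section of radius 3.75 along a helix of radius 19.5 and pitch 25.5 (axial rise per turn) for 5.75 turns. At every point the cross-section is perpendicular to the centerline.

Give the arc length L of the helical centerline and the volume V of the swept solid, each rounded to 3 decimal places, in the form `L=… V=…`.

L=719.599 V=31790.893

2πR = 2π·19.5 = 122.522113
per-turn = √(122.522113² + 25.5²) = √(15011.6683 + 650.25) = √15661.9183 = 125.147586
L = 5.75 × 125.147586 = 719.598620
V = π·3.75² × L = 44.178647 × 719.598620 = 31790.893183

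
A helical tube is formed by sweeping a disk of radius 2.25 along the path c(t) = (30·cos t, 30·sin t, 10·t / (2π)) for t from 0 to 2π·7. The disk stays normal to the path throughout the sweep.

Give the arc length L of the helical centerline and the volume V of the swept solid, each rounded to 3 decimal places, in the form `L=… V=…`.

2πR = 2π·30 = 188.495559
per-turn = √(188.495559² + 10²) = √(35530.5758 + 100) = √35630.5758 = 188.760631
L = 7 × 188.760631 = 1321.324418
V = π·2.25² × L = 15.904313 × 1321.324418 = 21014.756858

L=1321.324 V=21014.757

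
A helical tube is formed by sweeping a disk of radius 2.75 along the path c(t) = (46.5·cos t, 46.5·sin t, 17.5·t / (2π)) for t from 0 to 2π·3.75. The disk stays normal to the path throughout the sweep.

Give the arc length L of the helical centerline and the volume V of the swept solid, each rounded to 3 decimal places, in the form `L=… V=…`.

L=1097.594 V=26076.963

2πR = 2π·46.5 = 292.168117
per-turn = √(292.168117² + 17.5²) = √(85362.2085 + 306.25) = √85668.4585 = 292.691746
L = 3.75 × 292.691746 = 1097.594049
V = π·2.75² × L = 23.758294 × 1097.594049 = 26076.962603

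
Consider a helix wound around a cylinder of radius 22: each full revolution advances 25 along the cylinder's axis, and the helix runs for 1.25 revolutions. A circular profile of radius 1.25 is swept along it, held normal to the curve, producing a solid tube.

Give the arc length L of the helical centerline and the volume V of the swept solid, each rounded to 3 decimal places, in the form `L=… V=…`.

2πR = 2π·22 = 138.230077
per-turn = √(138.230077² + 25²) = √(19107.5541 + 625) = √19732.5541 = 140.472610
L = 1.25 × 140.472610 = 175.590762
V = π·1.25² × L = 4.908739 × 175.590762 = 861.929139

L=175.591 V=861.929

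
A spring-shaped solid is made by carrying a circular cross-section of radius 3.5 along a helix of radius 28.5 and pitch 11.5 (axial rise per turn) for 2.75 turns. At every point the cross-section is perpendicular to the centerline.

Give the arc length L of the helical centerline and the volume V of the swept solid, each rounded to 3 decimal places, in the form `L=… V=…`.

L=493.459 V=18990.531

2πR = 2π·28.5 = 179.070781
per-turn = √(179.070781² + 11.5²) = √(32066.3447 + 132.25) = √32198.5947 = 179.439669
L = 2.75 × 179.439669 = 493.459089
V = π·3.5² × L = 38.484510 × 493.459089 = 18990.531244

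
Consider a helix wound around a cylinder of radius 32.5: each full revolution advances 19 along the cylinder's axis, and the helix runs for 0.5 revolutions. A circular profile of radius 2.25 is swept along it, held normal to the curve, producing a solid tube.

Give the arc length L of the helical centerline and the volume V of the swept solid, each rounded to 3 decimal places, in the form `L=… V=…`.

2πR = 2π·32.5 = 204.203522
per-turn = √(204.203522² + 19²) = √(41699.0786 + 361) = √42060.0786 = 205.085540
L = 0.5 × 205.085540 = 102.542770
V = π·2.25² × L = 15.904313 × 102.542770 = 1630.872288

L=102.543 V=1630.872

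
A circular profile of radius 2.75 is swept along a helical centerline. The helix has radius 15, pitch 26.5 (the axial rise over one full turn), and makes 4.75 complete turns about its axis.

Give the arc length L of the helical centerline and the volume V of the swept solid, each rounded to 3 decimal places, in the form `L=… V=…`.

2πR = 2π·15 = 94.247780
per-turn = √(94.247780² + 26.5²) = √(8882.6440 + 702.25) = √9584.8940 = 97.902472
L = 4.75 × 97.902472 = 465.036740
V = π·2.75² × L = 23.758294 × 465.036740 = 11048.479807

L=465.037 V=11048.480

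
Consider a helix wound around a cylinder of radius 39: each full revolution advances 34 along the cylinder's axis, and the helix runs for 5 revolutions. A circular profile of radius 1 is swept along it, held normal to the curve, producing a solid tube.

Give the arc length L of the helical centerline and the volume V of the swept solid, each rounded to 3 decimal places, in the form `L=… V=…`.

2πR = 2π·39 = 245.044227
per-turn = √(245.044227² + 34²) = √(60046.6732 + 1156) = √61202.6732 = 247.391740
L = 5 × 247.391740 = 1236.958702
V = π·1² × L = 3.141593 × 1236.958702 = 3886.020370

L=1236.959 V=3886.020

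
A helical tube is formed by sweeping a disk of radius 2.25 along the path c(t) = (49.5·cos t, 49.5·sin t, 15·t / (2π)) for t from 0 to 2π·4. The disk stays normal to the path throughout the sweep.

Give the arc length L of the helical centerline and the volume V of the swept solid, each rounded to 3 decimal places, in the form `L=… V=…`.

L=1245.517 V=19809.087

2πR = 2π·49.5 = 311.017673
per-turn = √(311.017673² + 15²) = √(96731.9927 + 225) = √96956.9927 = 311.379178
L = 4 × 311.379178 = 1245.516714
V = π·2.25² × L = 15.904313 × 1245.516714 = 19809.087421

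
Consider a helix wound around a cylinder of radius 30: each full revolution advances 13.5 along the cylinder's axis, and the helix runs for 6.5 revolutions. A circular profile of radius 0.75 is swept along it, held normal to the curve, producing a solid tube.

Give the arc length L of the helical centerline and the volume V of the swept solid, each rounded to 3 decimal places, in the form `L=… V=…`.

L=1228.359 V=2170.690

2πR = 2π·30 = 188.495559
per-turn = √(188.495559² + 13.5²) = √(35530.5758 + 182.25) = √35712.8258 = 188.978374
L = 6.5 × 188.978374 = 1228.359431
V = π·0.75² × L = 1.767146 × 1228.359431 = 2170.690293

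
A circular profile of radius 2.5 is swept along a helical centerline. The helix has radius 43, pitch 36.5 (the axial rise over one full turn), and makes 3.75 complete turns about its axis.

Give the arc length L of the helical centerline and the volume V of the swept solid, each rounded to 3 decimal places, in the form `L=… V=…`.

2πR = 2π·43 = 270.176968
per-turn = √(270.176968² + 36.5²) = √(72995.5942 + 1332.25) = √74327.8442 = 272.631334
L = 3.75 × 272.631334 = 1022.367502
V = π·2.5² × L = 19.634954 × 1022.367502 = 20074.138952

L=1022.368 V=20074.139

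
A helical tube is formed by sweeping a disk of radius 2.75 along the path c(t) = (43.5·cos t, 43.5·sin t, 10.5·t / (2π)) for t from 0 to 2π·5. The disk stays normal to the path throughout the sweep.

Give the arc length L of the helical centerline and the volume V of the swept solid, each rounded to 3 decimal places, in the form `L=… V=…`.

2πR = 2π·43.5 = 273.318561
per-turn = √(273.318561² + 10.5²) = √(74703.0357 + 110.25) = √74813.2857 = 273.520174
L = 5 × 273.520174 = 1367.600871
V = π·2.75² × L = 23.758294 × 1367.600871 = 32491.864177

L=1367.601 V=32491.864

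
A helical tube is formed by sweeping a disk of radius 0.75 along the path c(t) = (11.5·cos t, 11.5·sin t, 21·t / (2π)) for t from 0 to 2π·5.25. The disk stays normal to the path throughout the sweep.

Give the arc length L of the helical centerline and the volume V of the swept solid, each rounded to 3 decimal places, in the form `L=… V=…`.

2πR = 2π·11.5 = 72.256631
per-turn = √(72.256631² + 21²) = √(5221.0207 + 441) = √5662.0207 = 75.246400
L = 5.25 × 75.246400 = 395.043601
V = π·0.75² × L = 1.767146 × 395.043601 = 698.099666

L=395.044 V=698.100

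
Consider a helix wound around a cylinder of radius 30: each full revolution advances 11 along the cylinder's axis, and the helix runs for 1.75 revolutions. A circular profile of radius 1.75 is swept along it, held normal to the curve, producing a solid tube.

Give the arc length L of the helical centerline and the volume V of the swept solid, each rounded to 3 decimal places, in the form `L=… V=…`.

L=330.428 V=3179.094

2πR = 2π·30 = 188.495559
per-turn = √(188.495559² + 11²) = √(35530.5758 + 121) = √35651.5758 = 188.816249
L = 1.75 × 188.816249 = 330.428436
V = π·1.75² × L = 9.621128 × 330.428436 = 3179.094109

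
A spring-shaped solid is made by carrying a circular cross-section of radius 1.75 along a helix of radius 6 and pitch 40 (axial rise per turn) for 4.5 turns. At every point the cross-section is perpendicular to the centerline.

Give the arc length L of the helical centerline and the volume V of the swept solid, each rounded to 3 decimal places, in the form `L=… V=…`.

2πR = 2π·6 = 37.699112
per-turn = √(37.699112² + 40²) = √(1421.2230 + 1600) = √3021.2230 = 54.965653
L = 4.5 × 54.965653 = 247.345439
V = π·1.75² × L = 9.621128 × 247.345439 = 2379.742010

L=247.345 V=2379.742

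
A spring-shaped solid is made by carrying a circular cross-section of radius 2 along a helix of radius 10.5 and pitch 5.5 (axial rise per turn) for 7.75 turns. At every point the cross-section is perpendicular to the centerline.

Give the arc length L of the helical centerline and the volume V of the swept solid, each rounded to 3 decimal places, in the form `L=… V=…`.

L=513.068 V=6447.401

2πR = 2π·10.5 = 65.973446
per-turn = √(65.973446² + 5.5²) = √(4352.4955 + 30.25) = √4382.7455 = 66.202308
L = 7.75 × 66.202308 = 513.067884
V = π·2² × L = 12.566371 × 513.067884 = 6447.401186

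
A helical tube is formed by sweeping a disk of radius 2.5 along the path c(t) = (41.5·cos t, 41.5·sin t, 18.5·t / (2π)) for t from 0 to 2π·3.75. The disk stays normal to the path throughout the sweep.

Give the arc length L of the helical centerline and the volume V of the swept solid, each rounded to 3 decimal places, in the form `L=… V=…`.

L=980.279 V=19247.726

2πR = 2π·41.5 = 260.752190
per-turn = √(260.752190² + 18.5²) = √(67991.7047 + 342.25) = √68333.9547 = 261.407641
L = 3.75 × 261.407641 = 980.278653
V = π·2.5² × L = 19.634954 × 980.278653 = 19247.726349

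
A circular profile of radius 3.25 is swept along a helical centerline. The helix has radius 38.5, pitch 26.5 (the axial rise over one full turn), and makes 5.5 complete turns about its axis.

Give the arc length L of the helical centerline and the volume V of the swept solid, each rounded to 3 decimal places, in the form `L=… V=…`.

L=1338.424 V=44413.021

2πR = 2π·38.5 = 241.902634
per-turn = √(241.902634² + 26.5²) = √(58516.8845 + 702.25) = √59219.1345 = 243.349819
L = 5.5 × 243.349819 = 1338.424005
V = π·3.25² × L = 33.183072 × 1338.424005 = 44413.020680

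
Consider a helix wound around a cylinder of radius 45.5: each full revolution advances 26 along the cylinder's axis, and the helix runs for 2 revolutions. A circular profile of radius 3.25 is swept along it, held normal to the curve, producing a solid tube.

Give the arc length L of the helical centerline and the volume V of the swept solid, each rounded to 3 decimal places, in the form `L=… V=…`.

L=574.130 V=19051.383

2πR = 2π·45.5 = 285.884931
per-turn = √(285.884931² + 26²) = √(81730.1940 + 676) = √82406.1940 = 287.064791
L = 2 × 287.064791 = 574.129581
V = π·3.25² × L = 33.183072 × 574.129581 = 19051.383467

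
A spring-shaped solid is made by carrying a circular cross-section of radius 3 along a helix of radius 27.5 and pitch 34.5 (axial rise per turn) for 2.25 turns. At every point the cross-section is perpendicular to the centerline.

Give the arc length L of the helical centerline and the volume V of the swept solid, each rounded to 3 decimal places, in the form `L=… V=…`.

2πR = 2π·27.5 = 172.787596
per-turn = √(172.787596² + 34.5²) = √(29855.5533 + 1190.25) = √31045.8033 = 176.198193
L = 2.25 × 176.198193 = 396.445935
V = π·3² × L = 28.274334 × 396.445935 = 11209.244729

L=396.446 V=11209.245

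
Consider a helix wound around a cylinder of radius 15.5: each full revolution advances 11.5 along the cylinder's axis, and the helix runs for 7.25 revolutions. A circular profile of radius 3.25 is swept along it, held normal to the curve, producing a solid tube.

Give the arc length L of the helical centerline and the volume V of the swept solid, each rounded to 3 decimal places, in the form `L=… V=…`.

2πR = 2π·15.5 = 97.389372
per-turn = √(97.389372² + 11.5²) = √(9484.6898 + 132.25) = √9616.9398 = 98.065997
L = 7.25 × 98.065997 = 710.978481
V = π·3.25² × L = 33.183072 × 710.978481 = 23592.450397

L=710.978 V=23592.450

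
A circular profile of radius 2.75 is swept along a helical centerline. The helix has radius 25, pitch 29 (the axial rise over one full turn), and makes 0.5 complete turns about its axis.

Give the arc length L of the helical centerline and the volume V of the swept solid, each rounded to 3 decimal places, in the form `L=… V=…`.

2πR = 2π·25 = 157.079633
per-turn = √(157.079633² + 29²) = √(24674.0110 + 841) = √25515.0110 = 159.734189
L = 0.5 × 159.734189 = 79.867094
V = π·2.75² × L = 23.758294 × 79.867094 = 1897.505942

L=79.867 V=1897.506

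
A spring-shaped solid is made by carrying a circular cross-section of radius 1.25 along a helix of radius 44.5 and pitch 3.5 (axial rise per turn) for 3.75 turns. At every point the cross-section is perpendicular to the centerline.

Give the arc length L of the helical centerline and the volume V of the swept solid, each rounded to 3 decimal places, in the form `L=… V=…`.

L=1048.589 V=5147.248

2πR = 2π·44.5 = 279.601746
per-turn = √(279.601746² + 3.5²) = √(78177.1365 + 12.25) = √78189.3865 = 279.623651
L = 3.75 × 279.623651 = 1048.588693
V = π·1.25² × L = 4.908739 × 1048.588693 = 5147.247710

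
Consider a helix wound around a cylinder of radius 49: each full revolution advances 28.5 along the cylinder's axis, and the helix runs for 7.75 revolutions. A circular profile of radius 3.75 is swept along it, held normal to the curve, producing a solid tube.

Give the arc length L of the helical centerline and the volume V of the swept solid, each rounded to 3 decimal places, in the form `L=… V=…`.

L=2396.241 V=105862.684

2πR = 2π·49 = 307.876080
per-turn = √(307.876080² + 28.5²) = √(94787.6807 + 812.25) = √95599.9307 = 309.192385
L = 7.75 × 309.192385 = 2396.240980
V = π·3.75² × L = 44.178647 × 2396.240980 = 105862.683656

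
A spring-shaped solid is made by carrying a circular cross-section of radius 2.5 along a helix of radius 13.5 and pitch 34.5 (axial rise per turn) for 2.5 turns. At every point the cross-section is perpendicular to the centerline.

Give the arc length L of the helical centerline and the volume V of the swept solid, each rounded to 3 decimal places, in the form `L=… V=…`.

2πR = 2π·13.5 = 84.823002
per-turn = √(84.823002² + 34.5²) = √(7194.9416 + 1190.25) = √8385.1916 = 91.570692
L = 2.5 × 91.570692 = 228.926730
V = π·2.5² × L = 19.634954 × 228.926730 = 4494.965826

L=228.927 V=4494.966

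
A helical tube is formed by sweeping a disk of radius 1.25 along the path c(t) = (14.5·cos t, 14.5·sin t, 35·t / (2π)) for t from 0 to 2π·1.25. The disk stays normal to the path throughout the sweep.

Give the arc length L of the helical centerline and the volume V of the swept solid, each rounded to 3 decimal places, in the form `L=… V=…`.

2πR = 2π·14.5 = 91.106187
per-turn = √(91.106187² + 35²) = √(8300.3373 + 1225) = √9525.3373 = 97.597835
L = 1.25 × 97.597835 = 121.997293
V = π·1.25² × L = 4.908739 × 121.997293 = 598.852812

L=121.997 V=598.853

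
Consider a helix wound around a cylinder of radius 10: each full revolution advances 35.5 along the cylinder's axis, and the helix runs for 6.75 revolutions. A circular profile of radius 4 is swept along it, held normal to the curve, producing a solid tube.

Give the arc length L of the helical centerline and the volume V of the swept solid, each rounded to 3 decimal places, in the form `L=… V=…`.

2πR = 2π·10 = 62.831853
per-turn = √(62.831853² + 35.5²) = √(3947.8418 + 1260.25) = √5208.0918 = 72.167110
L = 6.75 × 72.167110 = 487.127992
V = π·4² × L = 50.265482 × 487.127992 = 24485.723549

L=487.128 V=24485.724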